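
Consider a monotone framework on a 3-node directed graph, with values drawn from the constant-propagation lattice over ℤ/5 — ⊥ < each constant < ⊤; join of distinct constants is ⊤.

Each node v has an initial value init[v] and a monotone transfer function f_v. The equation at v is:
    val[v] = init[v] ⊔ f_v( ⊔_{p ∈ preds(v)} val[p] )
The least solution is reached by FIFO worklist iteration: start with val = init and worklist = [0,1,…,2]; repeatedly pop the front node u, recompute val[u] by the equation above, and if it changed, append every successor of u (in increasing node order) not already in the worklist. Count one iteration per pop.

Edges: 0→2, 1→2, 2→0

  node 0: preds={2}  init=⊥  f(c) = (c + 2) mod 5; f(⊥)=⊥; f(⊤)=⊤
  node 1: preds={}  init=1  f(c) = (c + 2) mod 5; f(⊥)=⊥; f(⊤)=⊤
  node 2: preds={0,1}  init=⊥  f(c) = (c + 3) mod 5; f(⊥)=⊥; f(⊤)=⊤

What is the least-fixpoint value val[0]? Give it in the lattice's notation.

1

Iteration log — 5 steps:
  step 1. node 0  ⊔preds=⊥  new=⊥  stable
  step 2. node 1  ⊔preds=⊥  new=1  stable
  step 3. node 2  ⊔preds=1  new=4  old=⊥  +wl: 0
  step 4. node 0  ⊔preds=4  new=1  old=⊥  +wl: 2
  step 5. node 2  ⊔preds=1  new=4  stable

Least fixpoint reached:
  node 0: 1
  node 1: 1
  node 2: 4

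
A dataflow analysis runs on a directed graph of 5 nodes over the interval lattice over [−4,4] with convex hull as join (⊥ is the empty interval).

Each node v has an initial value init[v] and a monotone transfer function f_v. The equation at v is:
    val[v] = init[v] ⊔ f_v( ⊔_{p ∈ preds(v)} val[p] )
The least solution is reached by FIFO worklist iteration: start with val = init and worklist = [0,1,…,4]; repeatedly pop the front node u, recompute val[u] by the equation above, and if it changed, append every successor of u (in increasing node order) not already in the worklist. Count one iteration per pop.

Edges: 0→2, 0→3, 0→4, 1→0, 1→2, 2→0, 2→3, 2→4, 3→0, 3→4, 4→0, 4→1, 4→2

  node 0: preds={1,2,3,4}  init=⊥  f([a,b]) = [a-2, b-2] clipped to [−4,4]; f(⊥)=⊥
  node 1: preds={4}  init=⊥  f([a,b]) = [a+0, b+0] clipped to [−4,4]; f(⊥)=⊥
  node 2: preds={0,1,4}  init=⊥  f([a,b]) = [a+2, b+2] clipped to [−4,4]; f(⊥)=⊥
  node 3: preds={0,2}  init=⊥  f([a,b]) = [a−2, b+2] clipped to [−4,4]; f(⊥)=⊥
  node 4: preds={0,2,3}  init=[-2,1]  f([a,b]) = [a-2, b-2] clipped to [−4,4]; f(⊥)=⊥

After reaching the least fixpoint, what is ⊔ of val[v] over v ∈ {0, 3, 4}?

Trace (11 dequeues):
  [1] u=0 | in [-2,1] | out [-4,-1] | prev ⊥ | push {}
  [2] u=1 | in [-2,1] | out [-2,1] | prev ⊥ | push {0}
  [3] u=2 | in [-4,1] | out [-2,3] | prev ⊥ | push {}
  [4] u=3 | in [-4,3] | out [-4,4] | prev ⊥ | push {}
  [5] u=4 | in [-4,4] | out [-4,2] | prev [-2,1] | push {1,2}
  [6] u=0 | in [-4,4] | out [-4,2] | prev [-4,-1] | push {3,4}
  [7] u=1 | in [-4,2] | out [-4,2] | prev [-2,1] | push {0}
  [8] u=2 | in [-4,2] | out [-2,4] | prev [-2,3] | push {}
  [9] u=3 | in [-4,4] | out [-4,4] | ==
  [10] u=4 | in [-4,4] | out [-4,2] | ==
  [11] u=0 | in [-4,4] | out [-4,2] | ==

Converged values:
  [0] [-4,2]
  [1] [-4,2]
  [2] [-2,4]
  [3] [-4,4]
  [4] [-4,2]

[-4,4]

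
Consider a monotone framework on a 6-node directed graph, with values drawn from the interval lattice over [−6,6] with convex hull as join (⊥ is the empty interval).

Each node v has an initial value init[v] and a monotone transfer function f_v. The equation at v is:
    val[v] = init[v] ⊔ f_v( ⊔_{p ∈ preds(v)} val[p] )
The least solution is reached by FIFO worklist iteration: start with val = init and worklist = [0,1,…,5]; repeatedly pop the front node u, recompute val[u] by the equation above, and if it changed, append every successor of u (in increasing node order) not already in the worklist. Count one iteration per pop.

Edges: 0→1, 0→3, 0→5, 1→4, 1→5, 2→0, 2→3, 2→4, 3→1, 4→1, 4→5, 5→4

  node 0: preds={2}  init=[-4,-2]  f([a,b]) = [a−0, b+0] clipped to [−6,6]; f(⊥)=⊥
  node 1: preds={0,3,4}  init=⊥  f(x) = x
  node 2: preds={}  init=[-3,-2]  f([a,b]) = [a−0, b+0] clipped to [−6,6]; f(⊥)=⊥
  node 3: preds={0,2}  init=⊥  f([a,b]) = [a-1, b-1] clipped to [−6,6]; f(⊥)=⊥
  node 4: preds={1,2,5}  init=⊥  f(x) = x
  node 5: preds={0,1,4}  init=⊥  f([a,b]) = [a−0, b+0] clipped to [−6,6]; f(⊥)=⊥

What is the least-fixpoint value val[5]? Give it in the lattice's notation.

Iteration log — 11 steps:
  step 1. node 0  ⊔preds=[-3,-2]  new=[-4,-2]  stable
  step 2. node 1  ⊔preds=[-4,-2]  new=[-4,-2]  old=⊥  +wl: 
  step 3. node 2  ⊔preds=⊥  new=[-3,-2]  stable
  step 4. node 3  ⊔preds=[-4,-2]  new=[-5,-3]  old=⊥  +wl: 1
  step 5. node 4  ⊔preds=[-4,-2]  new=[-4,-2]  old=⊥  +wl: 
  step 6. node 5  ⊔preds=[-4,-2]  new=[-4,-2]  old=⊥  +wl: 4
  step 7. node 1  ⊔preds=[-5,-2]  new=[-5,-2]  old=[-4,-2]  +wl: 5
  step 8. node 4  ⊔preds=[-5,-2]  new=[-5,-2]  old=[-4,-2]  +wl: 1
  step 9. node 5  ⊔preds=[-5,-2]  new=[-5,-2]  old=[-4,-2]  +wl: 4
  step 10. node 1  ⊔preds=[-5,-2]  new=[-5,-2]  stable
  step 11. node 4  ⊔preds=[-5,-2]  new=[-5,-2]  stable

Least fixpoint reached:
  node 0: [-4,-2]
  node 1: [-5,-2]
  node 2: [-3,-2]
  node 3: [-5,-3]
  node 4: [-5,-2]
  node 5: [-5,-2]

[-5,-2]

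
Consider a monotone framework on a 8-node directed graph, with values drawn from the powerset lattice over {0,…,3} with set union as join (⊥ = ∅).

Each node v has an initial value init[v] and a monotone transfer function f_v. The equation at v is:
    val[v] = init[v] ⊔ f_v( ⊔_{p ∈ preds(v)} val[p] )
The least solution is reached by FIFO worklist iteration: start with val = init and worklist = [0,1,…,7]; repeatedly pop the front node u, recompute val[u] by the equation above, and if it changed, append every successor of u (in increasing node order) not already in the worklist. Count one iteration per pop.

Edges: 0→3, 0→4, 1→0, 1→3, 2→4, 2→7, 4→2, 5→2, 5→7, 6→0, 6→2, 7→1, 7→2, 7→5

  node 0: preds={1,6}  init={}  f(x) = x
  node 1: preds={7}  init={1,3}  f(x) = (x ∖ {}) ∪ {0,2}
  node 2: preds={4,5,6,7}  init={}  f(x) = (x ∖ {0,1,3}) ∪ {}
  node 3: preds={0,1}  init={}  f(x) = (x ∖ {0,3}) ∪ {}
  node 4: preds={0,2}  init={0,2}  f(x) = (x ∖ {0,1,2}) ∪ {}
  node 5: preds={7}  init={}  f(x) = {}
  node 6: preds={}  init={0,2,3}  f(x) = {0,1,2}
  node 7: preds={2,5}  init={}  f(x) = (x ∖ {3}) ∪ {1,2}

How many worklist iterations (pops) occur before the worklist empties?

12

Worklist (12 pops):
  #1 pop 0: in={0,1,2,3} → {0,1,2,3} (was {}); enqueue []
  #2 pop 1: in={} → {0,1,2,3} (was {1,3}); enqueue [0]
  #3 pop 2: in={0,2,3} → {2} (was {}); enqueue []
  #4 pop 3: in={0,1,2,3} → {1,2} (was {}); enqueue []
  #5 pop 4: in={0,1,2,3} → {0,2,3} (was {0,2}); enqueue [2]
  #6 pop 5: in={} → {} (no change)
  #7 pop 6: in={} → {0,1,2,3} (was {0,2,3}); enqueue []
  #8 pop 7: in={2} → {1,2} (was {}); enqueue [1,5]
  #9 pop 0: in={0,1,2,3} → {0,1,2,3} (no change)
  #10 pop 2: in={0,1,2,3} → {2} (no change)
  #11 pop 1: in={1,2} → {0,1,2,3} (no change)
  #12 pop 5: in={1,2} → {} (no change)

Fixpoint:
  val[0] = {0,1,2,3}
  val[1] = {0,1,2,3}
  val[2] = {2}
  val[3] = {1,2}
  val[4] = {0,2,3}
  val[5] = {}
  val[6] = {0,1,2,3}
  val[7] = {1,2}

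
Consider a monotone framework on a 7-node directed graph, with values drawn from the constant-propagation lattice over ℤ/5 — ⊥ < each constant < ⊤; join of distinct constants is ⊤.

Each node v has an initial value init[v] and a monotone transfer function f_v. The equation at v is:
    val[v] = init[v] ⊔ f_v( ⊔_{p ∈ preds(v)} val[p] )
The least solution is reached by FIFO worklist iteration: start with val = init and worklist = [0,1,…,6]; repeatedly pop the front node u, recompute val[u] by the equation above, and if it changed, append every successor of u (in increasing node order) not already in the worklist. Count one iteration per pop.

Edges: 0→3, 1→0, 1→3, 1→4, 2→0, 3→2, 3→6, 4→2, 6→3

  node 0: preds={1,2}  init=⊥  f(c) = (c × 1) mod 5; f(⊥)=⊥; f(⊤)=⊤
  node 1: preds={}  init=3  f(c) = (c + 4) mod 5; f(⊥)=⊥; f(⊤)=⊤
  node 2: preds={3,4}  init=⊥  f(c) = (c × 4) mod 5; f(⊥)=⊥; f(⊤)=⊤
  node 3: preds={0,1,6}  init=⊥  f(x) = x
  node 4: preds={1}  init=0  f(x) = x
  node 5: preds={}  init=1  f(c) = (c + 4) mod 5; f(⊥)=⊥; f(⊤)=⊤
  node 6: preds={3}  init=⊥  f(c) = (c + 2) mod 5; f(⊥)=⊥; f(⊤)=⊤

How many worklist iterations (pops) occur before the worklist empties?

14

Worklist (14 pops):
  #1 pop 0: in=3 → 3 (was ⊥); enqueue []
  #2 pop 1: in=⊥ → 3 (no change)
  #3 pop 2: in=0 → 0 (was ⊥); enqueue [0]
  #4 pop 3: in=3 → 3 (was ⊥); enqueue [2]
  #5 pop 4: in=3 → ⊤ (was 0); enqueue []
  #6 pop 5: in=⊥ → 1 (no change)
  #7 pop 6: in=3 → 0 (was ⊥); enqueue [3]
  #8 pop 0: in=⊤ → ⊤ (was 3); enqueue []
  #9 pop 2: in=⊤ → ⊤ (was 0); enqueue [0]
  #10 pop 3: in=⊤ → ⊤ (was 3); enqueue [2,6]
  #11 pop 0: in=⊤ → ⊤ (no change)
  #12 pop 2: in=⊤ → ⊤ (no change)
  #13 pop 6: in=⊤ → ⊤ (was 0); enqueue [3]
  #14 pop 3: in=⊤ → ⊤ (no change)

Fixpoint:
  val[0] = ⊤
  val[1] = 3
  val[2] = ⊤
  val[3] = ⊤
  val[4] = ⊤
  val[5] = 1
  val[6] = ⊤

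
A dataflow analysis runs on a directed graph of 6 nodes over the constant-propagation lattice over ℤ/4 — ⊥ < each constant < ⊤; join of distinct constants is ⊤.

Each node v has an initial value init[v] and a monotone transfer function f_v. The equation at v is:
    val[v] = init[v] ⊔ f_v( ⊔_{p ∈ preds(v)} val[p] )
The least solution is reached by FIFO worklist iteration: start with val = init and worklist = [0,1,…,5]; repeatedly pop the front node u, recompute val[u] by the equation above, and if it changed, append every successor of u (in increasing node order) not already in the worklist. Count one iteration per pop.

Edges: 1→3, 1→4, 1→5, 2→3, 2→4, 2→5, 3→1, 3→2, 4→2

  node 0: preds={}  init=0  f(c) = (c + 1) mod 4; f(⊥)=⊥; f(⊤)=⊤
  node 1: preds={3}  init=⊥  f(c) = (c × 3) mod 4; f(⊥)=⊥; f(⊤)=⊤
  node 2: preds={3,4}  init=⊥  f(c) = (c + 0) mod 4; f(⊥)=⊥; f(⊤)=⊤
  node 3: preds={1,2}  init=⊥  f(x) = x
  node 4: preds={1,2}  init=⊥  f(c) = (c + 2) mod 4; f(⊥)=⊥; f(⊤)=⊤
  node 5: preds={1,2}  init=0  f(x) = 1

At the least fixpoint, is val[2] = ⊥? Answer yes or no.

Trace (6 dequeues):
  [1] u=0 | in ⊥ | out 0 | ==
  [2] u=1 | in ⊥ | out ⊥ | ==
  [3] u=2 | in ⊥ | out ⊥ | ==
  [4] u=3 | in ⊥ | out ⊥ | ==
  [5] u=4 | in ⊥ | out ⊥ | ==
  [6] u=5 | in ⊥ | out ⊤ | prev 0 | push {}

Converged values:
  [0] 0
  [1] ⊥
  [2] ⊥
  [3] ⊥
  [4] ⊥
  [5] ⊤

yes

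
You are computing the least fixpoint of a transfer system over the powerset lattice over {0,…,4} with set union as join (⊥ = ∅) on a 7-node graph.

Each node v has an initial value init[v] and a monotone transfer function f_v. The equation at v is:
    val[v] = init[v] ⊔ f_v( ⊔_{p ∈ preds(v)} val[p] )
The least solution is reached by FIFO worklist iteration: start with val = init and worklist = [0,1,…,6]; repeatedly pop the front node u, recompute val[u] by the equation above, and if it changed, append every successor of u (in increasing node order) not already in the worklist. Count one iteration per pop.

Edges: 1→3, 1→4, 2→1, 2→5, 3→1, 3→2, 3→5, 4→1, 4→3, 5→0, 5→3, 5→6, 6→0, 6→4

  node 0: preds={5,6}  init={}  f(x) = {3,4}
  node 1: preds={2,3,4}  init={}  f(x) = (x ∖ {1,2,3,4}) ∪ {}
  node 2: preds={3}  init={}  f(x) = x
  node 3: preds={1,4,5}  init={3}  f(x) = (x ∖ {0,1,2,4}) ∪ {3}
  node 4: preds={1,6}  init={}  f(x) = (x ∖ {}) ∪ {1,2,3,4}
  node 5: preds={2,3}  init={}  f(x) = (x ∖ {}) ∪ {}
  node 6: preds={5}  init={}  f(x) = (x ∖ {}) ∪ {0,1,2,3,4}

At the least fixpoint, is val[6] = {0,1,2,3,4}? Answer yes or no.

yes

Worklist (14 pops):
  #1 pop 0: in={} → {3,4} (was {}); enqueue []
  #2 pop 1: in={3} → {} (no change)
  #3 pop 2: in={3} → {3} (was {}); enqueue [1]
  #4 pop 3: in={} → {3} (no change)
  #5 pop 4: in={} → {1,2,3,4} (was {}); enqueue [3]
  #6 pop 5: in={3} → {3} (was {}); enqueue [0]
  #7 pop 6: in={3} → {0,1,2,3,4} (was {}); enqueue [4]
  #8 pop 1: in={1,2,3,4} → {} (no change)
  #9 pop 3: in={1,2,3,4} → {3} (no change)
  #10 pop 0: in={0,1,2,3,4} → {3,4} (no change)
  #11 pop 4: in={0,1,2,3,4} → {0,1,2,3,4} (was {1,2,3,4}); enqueue [1,3]
  #12 pop 1: in={0,1,2,3,4} → {0} (was {}); enqueue [4]
  #13 pop 3: in={0,1,2,3,4} → {3} (no change)
  #14 pop 4: in={0,1,2,3,4} → {0,1,2,3,4} (no change)

Fixpoint:
  val[0] = {3,4}
  val[1] = {0}
  val[2] = {3}
  val[3] = {3}
  val[4] = {0,1,2,3,4}
  val[5] = {3}
  val[6] = {0,1,2,3,4}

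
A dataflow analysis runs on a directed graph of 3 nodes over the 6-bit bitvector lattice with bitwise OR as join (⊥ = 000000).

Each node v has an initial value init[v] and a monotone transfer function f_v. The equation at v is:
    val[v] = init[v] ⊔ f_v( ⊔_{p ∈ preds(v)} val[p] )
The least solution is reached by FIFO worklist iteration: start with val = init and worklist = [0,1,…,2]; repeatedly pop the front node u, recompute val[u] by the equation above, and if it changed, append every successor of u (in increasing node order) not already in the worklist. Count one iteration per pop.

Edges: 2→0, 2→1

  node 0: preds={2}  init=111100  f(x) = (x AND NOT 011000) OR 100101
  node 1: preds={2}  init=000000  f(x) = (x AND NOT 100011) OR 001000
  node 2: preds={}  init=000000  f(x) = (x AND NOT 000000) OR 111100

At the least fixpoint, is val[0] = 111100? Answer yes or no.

Trace (5 dequeues):
  [1] u=0 | in 000000 | out 111101 | prev 111100 | push {}
  [2] u=1 | in 000000 | out 001000 | prev 000000 | push {}
  [3] u=2 | in 000000 | out 111100 | prev 000000 | push {0,1}
  [4] u=0 | in 111100 | out 111101 | ==
  [5] u=1 | in 111100 | out 011100 | prev 001000 | push {}

Converged values:
  [0] 111101
  [1] 011100
  [2] 111100

no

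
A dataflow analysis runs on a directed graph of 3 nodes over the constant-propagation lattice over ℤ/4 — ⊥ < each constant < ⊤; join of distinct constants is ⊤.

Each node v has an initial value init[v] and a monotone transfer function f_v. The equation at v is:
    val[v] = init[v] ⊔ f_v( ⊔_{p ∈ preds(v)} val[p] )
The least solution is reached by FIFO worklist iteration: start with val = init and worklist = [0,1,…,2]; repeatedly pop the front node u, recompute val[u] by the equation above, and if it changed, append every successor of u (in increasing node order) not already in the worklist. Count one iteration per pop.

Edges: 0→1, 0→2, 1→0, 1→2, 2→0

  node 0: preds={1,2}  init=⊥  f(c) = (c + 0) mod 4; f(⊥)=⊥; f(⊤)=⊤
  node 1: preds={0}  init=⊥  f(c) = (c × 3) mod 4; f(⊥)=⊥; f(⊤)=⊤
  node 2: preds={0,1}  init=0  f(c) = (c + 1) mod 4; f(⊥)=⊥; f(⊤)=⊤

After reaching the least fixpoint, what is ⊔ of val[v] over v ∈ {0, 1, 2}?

Worklist (7 pops):
  #1 pop 0: in=0 → 0 (was ⊥); enqueue []
  #2 pop 1: in=0 → 0 (was ⊥); enqueue [0]
  #3 pop 2: in=0 → ⊤ (was 0); enqueue []
  #4 pop 0: in=⊤ → ⊤ (was 0); enqueue [1,2]
  #5 pop 1: in=⊤ → ⊤ (was 0); enqueue [0]
  #6 pop 2: in=⊤ → ⊤ (no change)
  #7 pop 0: in=⊤ → ⊤ (no change)

Fixpoint:
  val[0] = ⊤
  val[1] = ⊤
  val[2] = ⊤

⊤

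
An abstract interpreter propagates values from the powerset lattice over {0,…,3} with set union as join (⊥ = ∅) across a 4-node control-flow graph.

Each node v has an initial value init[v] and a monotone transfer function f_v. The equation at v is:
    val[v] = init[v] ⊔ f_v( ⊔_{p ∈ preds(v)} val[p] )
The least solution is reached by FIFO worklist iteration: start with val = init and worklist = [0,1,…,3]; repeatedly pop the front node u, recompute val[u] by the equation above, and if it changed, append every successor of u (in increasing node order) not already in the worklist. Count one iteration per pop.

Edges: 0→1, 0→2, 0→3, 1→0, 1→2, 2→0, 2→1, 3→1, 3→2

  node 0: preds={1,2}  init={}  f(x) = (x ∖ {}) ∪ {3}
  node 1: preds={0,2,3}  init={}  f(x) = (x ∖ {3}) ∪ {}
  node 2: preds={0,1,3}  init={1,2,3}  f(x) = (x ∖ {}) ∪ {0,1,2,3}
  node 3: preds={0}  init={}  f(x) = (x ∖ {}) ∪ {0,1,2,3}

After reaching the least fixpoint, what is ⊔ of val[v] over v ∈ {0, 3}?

{0,1,2,3}

Trace (9 dequeues):
  [1] u=0 | in {1,2,3} | out {1,2,3} | prev {} | push {}
  [2] u=1 | in {1,2,3} | out {1,2} | prev {} | push {0}
  [3] u=2 | in {1,2,3} | out {0,1,2,3} | prev {1,2,3} | push {1}
  [4] u=3 | in {1,2,3} | out {0,1,2,3} | prev {} | push {2}
  [5] u=0 | in {0,1,2,3} | out {0,1,2,3} | prev {1,2,3} | push {3}
  [6] u=1 | in {0,1,2,3} | out {0,1,2} | prev {1,2} | push {0}
  [7] u=2 | in {0,1,2,3} | out {0,1,2,3} | ==
  [8] u=3 | in {0,1,2,3} | out {0,1,2,3} | ==
  [9] u=0 | in {0,1,2,3} | out {0,1,2,3} | ==

Converged values:
  [0] {0,1,2,3}
  [1] {0,1,2}
  [2] {0,1,2,3}
  [3] {0,1,2,3}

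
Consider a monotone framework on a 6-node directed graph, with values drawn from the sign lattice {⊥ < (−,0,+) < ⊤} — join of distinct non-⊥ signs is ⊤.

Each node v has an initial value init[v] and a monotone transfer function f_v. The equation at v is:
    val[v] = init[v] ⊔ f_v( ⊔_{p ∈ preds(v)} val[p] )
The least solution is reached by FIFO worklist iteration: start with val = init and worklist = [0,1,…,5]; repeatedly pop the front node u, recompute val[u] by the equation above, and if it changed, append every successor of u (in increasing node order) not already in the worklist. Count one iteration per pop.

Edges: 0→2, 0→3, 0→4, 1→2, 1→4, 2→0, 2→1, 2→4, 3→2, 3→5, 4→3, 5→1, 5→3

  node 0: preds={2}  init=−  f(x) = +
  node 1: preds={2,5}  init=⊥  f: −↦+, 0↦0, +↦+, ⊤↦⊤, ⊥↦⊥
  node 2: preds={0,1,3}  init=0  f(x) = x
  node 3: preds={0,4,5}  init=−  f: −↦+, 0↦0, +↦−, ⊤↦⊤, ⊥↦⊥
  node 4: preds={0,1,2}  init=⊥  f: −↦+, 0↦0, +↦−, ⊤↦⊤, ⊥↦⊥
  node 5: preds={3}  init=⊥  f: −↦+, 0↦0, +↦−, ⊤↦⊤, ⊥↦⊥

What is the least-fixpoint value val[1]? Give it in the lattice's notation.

⊤

Worklist (11 pops):
  #1 pop 0: in=0 → ⊤ (was −); enqueue []
  #2 pop 1: in=0 → 0 (was ⊥); enqueue []
  #3 pop 2: in=⊤ → ⊤ (was 0); enqueue [0,1]
  #4 pop 3: in=⊤ → ⊤ (was −); enqueue [2]
  #5 pop 4: in=⊤ → ⊤ (was ⊥); enqueue [3]
  #6 pop 5: in=⊤ → ⊤ (was ⊥); enqueue []
  #7 pop 0: in=⊤ → ⊤ (no change)
  #8 pop 1: in=⊤ → ⊤ (was 0); enqueue [4]
  #9 pop 2: in=⊤ → ⊤ (no change)
  #10 pop 3: in=⊤ → ⊤ (no change)
  #11 pop 4: in=⊤ → ⊤ (no change)

Fixpoint:
  val[0] = ⊤
  val[1] = ⊤
  val[2] = ⊤
  val[3] = ⊤
  val[4] = ⊤
  val[5] = ⊤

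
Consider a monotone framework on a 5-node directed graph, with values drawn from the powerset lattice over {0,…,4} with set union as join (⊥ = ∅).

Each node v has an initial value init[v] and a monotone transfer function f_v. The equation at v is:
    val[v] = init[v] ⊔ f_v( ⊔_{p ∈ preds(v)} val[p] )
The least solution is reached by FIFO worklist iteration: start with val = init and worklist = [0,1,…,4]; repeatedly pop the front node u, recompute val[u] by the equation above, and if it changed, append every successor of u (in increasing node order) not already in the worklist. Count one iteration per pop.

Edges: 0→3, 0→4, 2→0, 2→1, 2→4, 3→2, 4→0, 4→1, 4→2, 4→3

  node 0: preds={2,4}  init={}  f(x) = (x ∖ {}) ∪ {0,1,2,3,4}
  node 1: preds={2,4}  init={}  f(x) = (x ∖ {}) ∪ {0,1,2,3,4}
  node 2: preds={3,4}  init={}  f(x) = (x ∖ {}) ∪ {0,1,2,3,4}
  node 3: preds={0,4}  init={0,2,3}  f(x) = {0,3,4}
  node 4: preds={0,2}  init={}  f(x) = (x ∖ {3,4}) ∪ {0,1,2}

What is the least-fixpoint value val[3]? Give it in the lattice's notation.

Worklist (9 pops):
  #1 pop 0: in={} → {0,1,2,3,4} (was {}); enqueue []
  #2 pop 1: in={} → {0,1,2,3,4} (was {}); enqueue []
  #3 pop 2: in={0,2,3} → {0,1,2,3,4} (was {}); enqueue [0,1]
  #4 pop 3: in={0,1,2,3,4} → {0,2,3,4} (was {0,2,3}); enqueue [2]
  #5 pop 4: in={0,1,2,3,4} → {0,1,2} (was {}); enqueue [3]
  #6 pop 0: in={0,1,2,3,4} → {0,1,2,3,4} (no change)
  #7 pop 1: in={0,1,2,3,4} → {0,1,2,3,4} (no change)
  #8 pop 2: in={0,1,2,3,4} → {0,1,2,3,4} (no change)
  #9 pop 3: in={0,1,2,3,4} → {0,2,3,4} (no change)

Fixpoint:
  val[0] = {0,1,2,3,4}
  val[1] = {0,1,2,3,4}
  val[2] = {0,1,2,3,4}
  val[3] = {0,2,3,4}
  val[4] = {0,1,2}

{0,2,3,4}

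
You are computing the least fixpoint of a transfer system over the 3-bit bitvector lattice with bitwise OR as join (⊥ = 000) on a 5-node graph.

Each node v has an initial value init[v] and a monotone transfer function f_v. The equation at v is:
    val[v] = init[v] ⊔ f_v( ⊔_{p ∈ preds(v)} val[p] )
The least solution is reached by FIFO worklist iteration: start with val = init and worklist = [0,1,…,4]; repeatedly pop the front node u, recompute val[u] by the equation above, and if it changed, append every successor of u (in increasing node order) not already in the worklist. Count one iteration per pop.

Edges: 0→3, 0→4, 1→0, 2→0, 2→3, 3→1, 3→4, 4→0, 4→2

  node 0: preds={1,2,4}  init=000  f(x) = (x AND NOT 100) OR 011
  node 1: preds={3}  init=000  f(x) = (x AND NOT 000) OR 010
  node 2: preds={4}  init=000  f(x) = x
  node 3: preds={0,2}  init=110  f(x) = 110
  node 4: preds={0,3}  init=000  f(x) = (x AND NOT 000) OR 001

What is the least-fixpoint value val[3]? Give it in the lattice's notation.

110

Trace (9 dequeues):
  [1] u=0 | in 000 | out 011 | prev 000 | push {}
  [2] u=1 | in 110 | out 110 | prev 000 | push {0}
  [3] u=2 | in 000 | out 000 | ==
  [4] u=3 | in 011 | out 110 | ==
  [5] u=4 | in 111 | out 111 | prev 000 | push {2}
  [6] u=0 | in 111 | out 011 | ==
  [7] u=2 | in 111 | out 111 | prev 000 | push {0,3}
  [8] u=0 | in 111 | out 011 | ==
  [9] u=3 | in 111 | out 110 | ==

Converged values:
  [0] 011
  [1] 110
  [2] 111
  [3] 110
  [4] 111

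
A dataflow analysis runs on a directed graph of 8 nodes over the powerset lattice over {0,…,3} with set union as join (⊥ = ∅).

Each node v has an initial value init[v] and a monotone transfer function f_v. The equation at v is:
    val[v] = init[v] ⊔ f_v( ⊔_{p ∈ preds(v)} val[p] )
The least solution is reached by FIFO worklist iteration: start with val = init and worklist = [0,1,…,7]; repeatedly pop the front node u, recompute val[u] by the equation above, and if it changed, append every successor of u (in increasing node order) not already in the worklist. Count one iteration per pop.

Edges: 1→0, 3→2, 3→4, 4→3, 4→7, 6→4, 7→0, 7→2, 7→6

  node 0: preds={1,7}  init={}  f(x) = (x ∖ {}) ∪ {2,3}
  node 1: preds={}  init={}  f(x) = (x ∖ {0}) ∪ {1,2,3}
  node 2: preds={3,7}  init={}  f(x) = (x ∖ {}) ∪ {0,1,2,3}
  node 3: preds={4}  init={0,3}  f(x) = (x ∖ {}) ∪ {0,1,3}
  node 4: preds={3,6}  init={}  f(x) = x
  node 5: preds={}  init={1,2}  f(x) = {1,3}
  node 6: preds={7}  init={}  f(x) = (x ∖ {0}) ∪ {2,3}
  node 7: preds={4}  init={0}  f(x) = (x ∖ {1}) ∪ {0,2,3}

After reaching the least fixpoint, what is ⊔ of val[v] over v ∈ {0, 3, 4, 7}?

{0,1,2,3}

Worklist (17 pops):
  #1 pop 0: in={0} → {0,2,3} (was {}); enqueue []
  #2 pop 1: in={} → {1,2,3} (was {}); enqueue [0]
  #3 pop 2: in={0,3} → {0,1,2,3} (was {}); enqueue []
  #4 pop 3: in={} → {0,1,3} (was {0,3}); enqueue [2]
  #5 pop 4: in={0,1,3} → {0,1,3} (was {}); enqueue [3]
  #6 pop 5: in={} → {1,2,3} (was {1,2}); enqueue []
  #7 pop 6: in={0} → {2,3} (was {}); enqueue [4]
  #8 pop 7: in={0,1,3} → {0,2,3} (was {0}); enqueue [6]
  #9 pop 0: in={0,1,2,3} → {0,1,2,3} (was {0,2,3}); enqueue []
  #10 pop 2: in={0,1,2,3} → {0,1,2,3} (no change)
  #11 pop 3: in={0,1,3} → {0,1,3} (no change)
  #12 pop 4: in={0,1,2,3} → {0,1,2,3} (was {0,1,3}); enqueue [3,7]
  #13 pop 6: in={0,2,3} → {2,3} (no change)
  #14 pop 3: in={0,1,2,3} → {0,1,2,3} (was {0,1,3}); enqueue [2,4]
  #15 pop 7: in={0,1,2,3} → {0,2,3} (no change)
  #16 pop 2: in={0,1,2,3} → {0,1,2,3} (no change)
  #17 pop 4: in={0,1,2,3} → {0,1,2,3} (no change)

Fixpoint:
  val[0] = {0,1,2,3}
  val[1] = {1,2,3}
  val[2] = {0,1,2,3}
  val[3] = {0,1,2,3}
  val[4] = {0,1,2,3}
  val[5] = {1,2,3}
  val[6] = {2,3}
  val[7] = {0,2,3}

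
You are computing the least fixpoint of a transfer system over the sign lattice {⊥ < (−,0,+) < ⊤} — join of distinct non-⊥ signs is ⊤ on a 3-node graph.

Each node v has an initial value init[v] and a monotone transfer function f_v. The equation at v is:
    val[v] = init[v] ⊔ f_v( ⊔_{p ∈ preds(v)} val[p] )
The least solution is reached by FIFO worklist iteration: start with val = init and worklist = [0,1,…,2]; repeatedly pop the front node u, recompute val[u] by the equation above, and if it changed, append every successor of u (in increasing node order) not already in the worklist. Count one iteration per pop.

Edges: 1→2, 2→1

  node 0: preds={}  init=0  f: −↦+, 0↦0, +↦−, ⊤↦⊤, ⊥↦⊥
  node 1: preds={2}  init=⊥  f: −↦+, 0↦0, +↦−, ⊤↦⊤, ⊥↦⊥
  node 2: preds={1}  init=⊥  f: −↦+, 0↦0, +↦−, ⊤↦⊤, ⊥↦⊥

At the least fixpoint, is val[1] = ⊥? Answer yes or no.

yes

Worklist (3 pops):
  #1 pop 0: in=⊥ → 0 (no change)
  #2 pop 1: in=⊥ → ⊥ (no change)
  #3 pop 2: in=⊥ → ⊥ (no change)

Fixpoint:
  val[0] = 0
  val[1] = ⊥
  val[2] = ⊥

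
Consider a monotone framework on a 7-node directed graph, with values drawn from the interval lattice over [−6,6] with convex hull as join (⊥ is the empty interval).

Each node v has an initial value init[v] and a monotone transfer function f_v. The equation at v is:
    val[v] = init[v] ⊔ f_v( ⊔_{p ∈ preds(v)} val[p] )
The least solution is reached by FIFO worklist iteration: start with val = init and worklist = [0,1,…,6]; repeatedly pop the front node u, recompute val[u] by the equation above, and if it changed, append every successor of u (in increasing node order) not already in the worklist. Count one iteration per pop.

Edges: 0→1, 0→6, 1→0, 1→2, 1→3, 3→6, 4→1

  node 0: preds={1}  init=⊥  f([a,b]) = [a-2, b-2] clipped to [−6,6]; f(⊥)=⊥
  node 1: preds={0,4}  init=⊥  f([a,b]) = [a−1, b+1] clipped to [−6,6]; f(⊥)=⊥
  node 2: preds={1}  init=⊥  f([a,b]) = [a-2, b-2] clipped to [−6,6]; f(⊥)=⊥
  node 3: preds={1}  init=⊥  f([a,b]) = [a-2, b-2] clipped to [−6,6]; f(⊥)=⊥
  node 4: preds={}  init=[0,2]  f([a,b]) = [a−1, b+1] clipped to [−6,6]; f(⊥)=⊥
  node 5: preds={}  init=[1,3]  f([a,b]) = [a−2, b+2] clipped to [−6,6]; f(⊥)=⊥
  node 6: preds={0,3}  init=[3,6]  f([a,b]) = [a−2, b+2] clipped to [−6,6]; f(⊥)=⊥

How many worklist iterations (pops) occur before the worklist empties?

Worklist (18 pops):
  #1 pop 0: in=⊥ → ⊥ (no change)
  #2 pop 1: in=[0,2] → [-1,3] (was ⊥); enqueue [0]
  #3 pop 2: in=[-1,3] → [-3,1] (was ⊥); enqueue []
  #4 pop 3: in=[-1,3] → [-3,1] (was ⊥); enqueue []
  #5 pop 4: in=⊥ → [0,2] (no change)
  #6 pop 5: in=⊥ → [1,3] (no change)
  #7 pop 6: in=[-3,1] → [-5,6] (was [3,6]); enqueue []
  #8 pop 0: in=[-1,3] → [-3,1] (was ⊥); enqueue [1,6]
  #9 pop 1: in=[-3,2] → [-4,3] (was [-1,3]); enqueue [0,2,3]
  #10 pop 6: in=[-3,1] → [-5,6] (no change)
  #11 pop 0: in=[-4,3] → [-6,1] (was [-3,1]); enqueue [1,6]
  #12 pop 2: in=[-4,3] → [-6,1] (was [-3,1]); enqueue []
  #13 pop 3: in=[-4,3] → [-6,1] (was [-3,1]); enqueue []
  #14 pop 1: in=[-6,2] → [-6,3] (was [-4,3]); enqueue [0,2,3]
  #15 pop 6: in=[-6,1] → [-6,6] (was [-5,6]); enqueue []
  #16 pop 0: in=[-6,3] → [-6,1] (no change)
  #17 pop 2: in=[-6,3] → [-6,1] (no change)
  #18 pop 3: in=[-6,3] → [-6,1] (no change)

Fixpoint:
  val[0] = [-6,1]
  val[1] = [-6,3]
  val[2] = [-6,1]
  val[3] = [-6,1]
  val[4] = [0,2]
  val[5] = [1,3]
  val[6] = [-6,6]

18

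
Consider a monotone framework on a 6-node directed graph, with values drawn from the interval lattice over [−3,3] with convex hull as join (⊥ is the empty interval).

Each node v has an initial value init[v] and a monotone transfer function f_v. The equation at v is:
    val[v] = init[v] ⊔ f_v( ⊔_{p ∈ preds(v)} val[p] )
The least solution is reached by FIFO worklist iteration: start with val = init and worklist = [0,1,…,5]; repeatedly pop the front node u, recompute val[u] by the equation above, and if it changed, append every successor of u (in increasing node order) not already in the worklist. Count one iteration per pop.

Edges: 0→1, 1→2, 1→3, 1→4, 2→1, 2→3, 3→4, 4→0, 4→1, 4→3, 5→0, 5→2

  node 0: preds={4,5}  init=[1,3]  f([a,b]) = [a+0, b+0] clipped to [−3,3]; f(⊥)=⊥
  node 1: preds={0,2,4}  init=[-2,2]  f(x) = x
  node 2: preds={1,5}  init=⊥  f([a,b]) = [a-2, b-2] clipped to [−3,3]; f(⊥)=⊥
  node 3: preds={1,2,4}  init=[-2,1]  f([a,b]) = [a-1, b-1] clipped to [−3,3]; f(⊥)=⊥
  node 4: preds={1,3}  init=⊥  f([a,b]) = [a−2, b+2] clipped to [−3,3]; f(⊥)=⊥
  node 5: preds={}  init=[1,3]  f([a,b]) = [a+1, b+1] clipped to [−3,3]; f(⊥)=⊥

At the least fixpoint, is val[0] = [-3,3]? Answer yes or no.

Worklist (12 pops):
  #1 pop 0: in=[1,3] → [1,3] (no change)
  #2 pop 1: in=[1,3] → [-2,3] (was [-2,2]); enqueue []
  #3 pop 2: in=[-2,3] → [-3,1] (was ⊥); enqueue [1]
  #4 pop 3: in=[-3,3] → [-3,2] (was [-2,1]); enqueue []
  #5 pop 4: in=[-3,3] → [-3,3] (was ⊥); enqueue [0,3]
  #6 pop 5: in=⊥ → [1,3] (no change)
  #7 pop 1: in=[-3,3] → [-3,3] (was [-2,3]); enqueue [2,4]
  #8 pop 0: in=[-3,3] → [-3,3] (was [1,3]); enqueue [1]
  #9 pop 3: in=[-3,3] → [-3,2] (no change)
  #10 pop 2: in=[-3,3] → [-3,1] (no change)
  #11 pop 4: in=[-3,3] → [-3,3] (no change)
  #12 pop 1: in=[-3,3] → [-3,3] (no change)

Fixpoint:
  val[0] = [-3,3]
  val[1] = [-3,3]
  val[2] = [-3,1]
  val[3] = [-3,2]
  val[4] = [-3,3]
  val[5] = [1,3]

yes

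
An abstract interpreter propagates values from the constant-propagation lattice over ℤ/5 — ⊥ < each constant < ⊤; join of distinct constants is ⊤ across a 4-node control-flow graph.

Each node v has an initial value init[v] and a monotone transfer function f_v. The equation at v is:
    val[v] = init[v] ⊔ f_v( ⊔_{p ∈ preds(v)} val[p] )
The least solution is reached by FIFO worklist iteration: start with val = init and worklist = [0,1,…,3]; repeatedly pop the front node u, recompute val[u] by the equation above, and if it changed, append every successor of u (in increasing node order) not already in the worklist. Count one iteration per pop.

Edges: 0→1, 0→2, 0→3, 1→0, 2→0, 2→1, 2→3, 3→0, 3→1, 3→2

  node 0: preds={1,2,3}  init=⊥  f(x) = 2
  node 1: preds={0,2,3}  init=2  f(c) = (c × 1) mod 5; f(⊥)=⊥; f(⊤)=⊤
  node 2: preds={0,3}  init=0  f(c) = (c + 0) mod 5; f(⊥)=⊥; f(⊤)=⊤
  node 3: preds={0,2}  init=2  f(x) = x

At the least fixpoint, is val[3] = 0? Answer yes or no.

no

Worklist (7 pops):
  #1 pop 0: in=⊤ → 2 (was ⊥); enqueue []
  #2 pop 1: in=⊤ → ⊤ (was 2); enqueue [0]
  #3 pop 2: in=2 → ⊤ (was 0); enqueue [1]
  #4 pop 3: in=⊤ → ⊤ (was 2); enqueue [2]
  #5 pop 0: in=⊤ → 2 (no change)
  #6 pop 1: in=⊤ → ⊤ (no change)
  #7 pop 2: in=⊤ → ⊤ (no change)

Fixpoint:
  val[0] = 2
  val[1] = ⊤
  val[2] = ⊤
  val[3] = ⊤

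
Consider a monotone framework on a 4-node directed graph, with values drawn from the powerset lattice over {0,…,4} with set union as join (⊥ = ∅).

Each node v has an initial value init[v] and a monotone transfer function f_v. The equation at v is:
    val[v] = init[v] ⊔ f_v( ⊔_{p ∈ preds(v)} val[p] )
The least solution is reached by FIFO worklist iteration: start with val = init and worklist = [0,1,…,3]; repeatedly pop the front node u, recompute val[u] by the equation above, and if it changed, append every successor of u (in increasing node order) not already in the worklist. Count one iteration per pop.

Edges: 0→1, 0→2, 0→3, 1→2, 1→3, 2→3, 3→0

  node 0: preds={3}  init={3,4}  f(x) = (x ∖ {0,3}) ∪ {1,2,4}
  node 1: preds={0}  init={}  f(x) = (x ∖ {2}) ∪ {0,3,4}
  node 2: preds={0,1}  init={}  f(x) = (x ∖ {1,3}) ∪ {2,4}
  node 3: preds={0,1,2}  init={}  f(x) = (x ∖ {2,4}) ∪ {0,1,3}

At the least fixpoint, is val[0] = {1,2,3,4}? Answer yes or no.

yes

Iteration log — 5 steps:
  step 1. node 0  ⊔preds={}  new={1,2,3,4}  old={3,4}  +wl: 
  step 2. node 1  ⊔preds={1,2,3,4}  new={0,1,3,4}  old={}  +wl: 
  step 3. node 2  ⊔preds={0,1,2,3,4}  new={0,2,4}  old={}  +wl: 
  step 4. node 3  ⊔preds={0,1,2,3,4}  new={0,1,3}  old={}  +wl: 0
  step 5. node 0  ⊔preds={0,1,3}  new={1,2,3,4}  stable

Least fixpoint reached:
  node 0: {1,2,3,4}
  node 1: {0,1,3,4}
  node 2: {0,2,4}
  node 3: {0,1,3}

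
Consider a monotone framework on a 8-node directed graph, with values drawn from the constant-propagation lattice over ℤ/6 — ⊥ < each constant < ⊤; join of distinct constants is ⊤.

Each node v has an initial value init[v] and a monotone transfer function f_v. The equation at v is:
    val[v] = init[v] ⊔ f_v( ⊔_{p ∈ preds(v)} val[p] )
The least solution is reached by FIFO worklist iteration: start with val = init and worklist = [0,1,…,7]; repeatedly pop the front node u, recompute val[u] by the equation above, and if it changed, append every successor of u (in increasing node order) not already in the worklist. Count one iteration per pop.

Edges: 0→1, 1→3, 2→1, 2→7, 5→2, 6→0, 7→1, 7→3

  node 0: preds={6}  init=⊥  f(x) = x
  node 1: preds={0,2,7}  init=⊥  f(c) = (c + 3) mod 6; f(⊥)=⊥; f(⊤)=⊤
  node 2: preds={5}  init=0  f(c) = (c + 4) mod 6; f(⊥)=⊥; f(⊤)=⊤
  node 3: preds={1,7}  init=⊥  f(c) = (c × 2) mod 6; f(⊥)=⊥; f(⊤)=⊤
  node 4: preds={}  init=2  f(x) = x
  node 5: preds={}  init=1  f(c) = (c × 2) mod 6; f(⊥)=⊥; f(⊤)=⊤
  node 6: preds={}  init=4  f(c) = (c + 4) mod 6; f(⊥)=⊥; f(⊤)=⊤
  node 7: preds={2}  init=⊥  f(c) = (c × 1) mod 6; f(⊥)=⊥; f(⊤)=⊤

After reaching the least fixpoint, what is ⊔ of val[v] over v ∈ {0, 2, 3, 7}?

Iteration log — 10 steps:
  step 1. node 0  ⊔preds=4  new=4  old=⊥  +wl: 
  step 2. node 1  ⊔preds=⊤  new=⊤  old=⊥  +wl: 
  step 3. node 2  ⊔preds=1  new=⊤  old=0  +wl: 1
  step 4. node 3  ⊔preds=⊤  new=⊤  old=⊥  +wl: 
  step 5. node 4  ⊔preds=⊥  new=2  stable
  step 6. node 5  ⊔preds=⊥  new=1  stable
  step 7. node 6  ⊔preds=⊥  new=4  stable
  step 8. node 7  ⊔preds=⊤  new=⊤  old=⊥  +wl: 3
  step 9. node 1  ⊔preds=⊤  new=⊤  stable
  step 10. node 3  ⊔preds=⊤  new=⊤  stable

Least fixpoint reached:
  node 0: 4
  node 1: ⊤
  node 2: ⊤
  node 3: ⊤
  node 4: 2
  node 5: 1
  node 6: 4
  node 7: ⊤

⊤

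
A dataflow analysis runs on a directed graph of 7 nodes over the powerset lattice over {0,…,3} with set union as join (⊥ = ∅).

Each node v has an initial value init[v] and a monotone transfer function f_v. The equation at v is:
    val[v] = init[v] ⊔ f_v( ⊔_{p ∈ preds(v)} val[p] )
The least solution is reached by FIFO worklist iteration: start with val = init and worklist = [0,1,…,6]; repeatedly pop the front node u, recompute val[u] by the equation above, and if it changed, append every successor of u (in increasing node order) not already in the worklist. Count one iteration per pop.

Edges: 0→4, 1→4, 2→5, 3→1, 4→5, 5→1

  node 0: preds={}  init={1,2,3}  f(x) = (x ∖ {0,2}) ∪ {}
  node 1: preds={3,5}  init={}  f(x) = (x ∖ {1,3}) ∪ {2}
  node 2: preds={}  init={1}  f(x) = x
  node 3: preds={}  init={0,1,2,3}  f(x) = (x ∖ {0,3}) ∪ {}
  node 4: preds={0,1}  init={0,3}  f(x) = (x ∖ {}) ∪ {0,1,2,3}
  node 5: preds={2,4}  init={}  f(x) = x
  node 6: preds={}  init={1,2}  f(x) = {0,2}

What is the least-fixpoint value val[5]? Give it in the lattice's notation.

{0,1,2,3}

Trace (8 dequeues):
  [1] u=0 | in {} | out {1,2,3} | ==
  [2] u=1 | in {0,1,2,3} | out {0,2} | prev {} | push {}
  [3] u=2 | in {} | out {1} | ==
  [4] u=3 | in {} | out {0,1,2,3} | ==
  [5] u=4 | in {0,1,2,3} | out {0,1,2,3} | prev {0,3} | push {}
  [6] u=5 | in {0,1,2,3} | out {0,1,2,3} | prev {} | push {1}
  [7] u=6 | in {} | out {0,1,2} | prev {1,2} | push {}
  [8] u=1 | in {0,1,2,3} | out {0,2} | ==

Converged values:
  [0] {1,2,3}
  [1] {0,2}
  [2] {1}
  [3] {0,1,2,3}
  [4] {0,1,2,3}
  [5] {0,1,2,3}
  [6] {0,1,2}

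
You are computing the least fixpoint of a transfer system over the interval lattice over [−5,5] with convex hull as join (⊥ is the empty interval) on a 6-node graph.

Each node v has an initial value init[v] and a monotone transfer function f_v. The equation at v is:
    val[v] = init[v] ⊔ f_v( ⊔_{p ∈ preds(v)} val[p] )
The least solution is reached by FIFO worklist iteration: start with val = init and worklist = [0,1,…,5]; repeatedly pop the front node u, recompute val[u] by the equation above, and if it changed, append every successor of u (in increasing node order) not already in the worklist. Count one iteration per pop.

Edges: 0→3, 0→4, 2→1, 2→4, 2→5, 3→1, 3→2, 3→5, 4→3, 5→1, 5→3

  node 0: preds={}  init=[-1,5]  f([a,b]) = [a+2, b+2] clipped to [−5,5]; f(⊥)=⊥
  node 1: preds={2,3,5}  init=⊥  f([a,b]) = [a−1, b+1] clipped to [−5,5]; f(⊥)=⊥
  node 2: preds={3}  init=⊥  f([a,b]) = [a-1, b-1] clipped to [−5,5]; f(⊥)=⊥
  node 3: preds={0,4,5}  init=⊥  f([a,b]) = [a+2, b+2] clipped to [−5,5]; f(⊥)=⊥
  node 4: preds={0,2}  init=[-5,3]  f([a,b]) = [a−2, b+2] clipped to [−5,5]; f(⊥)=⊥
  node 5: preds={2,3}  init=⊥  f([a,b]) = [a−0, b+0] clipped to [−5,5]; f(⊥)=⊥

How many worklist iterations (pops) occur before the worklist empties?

Trace (14 dequeues):
  [1] u=0 | in ⊥ | out [-1,5] | ==
  [2] u=1 | in ⊥ | out ⊥ | ==
  [3] u=2 | in ⊥ | out ⊥ | ==
  [4] u=3 | in [-5,5] | out [-3,5] | prev ⊥ | push {1,2}
  [5] u=4 | in [-1,5] | out [-5,5] | prev [-5,3] | push {3}
  [6] u=5 | in [-3,5] | out [-3,5] | prev ⊥ | push {}
  [7] u=1 | in [-3,5] | out [-4,5] | prev ⊥ | push {}
  [8] u=2 | in [-3,5] | out [-4,4] | prev ⊥ | push {1,4,5}
  [9] u=3 | in [-5,5] | out [-3,5] | ==
  [10] u=1 | in [-4,5] | out [-5,5] | prev [-4,5] | push {}
  [11] u=4 | in [-4,5] | out [-5,5] | ==
  [12] u=5 | in [-4,5] | out [-4,5] | prev [-3,5] | push {1,3}
  [13] u=1 | in [-4,5] | out [-5,5] | ==
  [14] u=3 | in [-5,5] | out [-3,5] | ==

Converged values:
  [0] [-1,5]
  [1] [-5,5]
  [2] [-4,4]
  [3] [-3,5]
  [4] [-5,5]
  [5] [-4,5]

14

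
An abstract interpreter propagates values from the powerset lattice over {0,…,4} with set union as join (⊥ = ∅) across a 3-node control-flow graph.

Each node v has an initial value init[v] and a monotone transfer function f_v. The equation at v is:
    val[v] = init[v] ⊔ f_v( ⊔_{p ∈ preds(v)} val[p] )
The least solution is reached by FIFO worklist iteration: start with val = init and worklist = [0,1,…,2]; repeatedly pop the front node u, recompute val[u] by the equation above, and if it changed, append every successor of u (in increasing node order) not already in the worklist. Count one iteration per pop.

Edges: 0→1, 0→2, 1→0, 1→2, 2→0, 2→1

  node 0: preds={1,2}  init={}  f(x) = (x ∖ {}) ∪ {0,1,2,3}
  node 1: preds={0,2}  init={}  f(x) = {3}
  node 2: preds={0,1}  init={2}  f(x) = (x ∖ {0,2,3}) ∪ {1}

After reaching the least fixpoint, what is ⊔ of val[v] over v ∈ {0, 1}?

Trace (5 dequeues):
  [1] u=0 | in {2} | out {0,1,2,3} | prev {} | push {}
  [2] u=1 | in {0,1,2,3} | out {3} | prev {} | push {0}
  [3] u=2 | in {0,1,2,3} | out {1,2} | prev {2} | push {1}
  [4] u=0 | in {1,2,3} | out {0,1,2,3} | ==
  [5] u=1 | in {0,1,2,3} | out {3} | ==

Converged values:
  [0] {0,1,2,3}
  [1] {3}
  [2] {1,2}

{0,1,2,3}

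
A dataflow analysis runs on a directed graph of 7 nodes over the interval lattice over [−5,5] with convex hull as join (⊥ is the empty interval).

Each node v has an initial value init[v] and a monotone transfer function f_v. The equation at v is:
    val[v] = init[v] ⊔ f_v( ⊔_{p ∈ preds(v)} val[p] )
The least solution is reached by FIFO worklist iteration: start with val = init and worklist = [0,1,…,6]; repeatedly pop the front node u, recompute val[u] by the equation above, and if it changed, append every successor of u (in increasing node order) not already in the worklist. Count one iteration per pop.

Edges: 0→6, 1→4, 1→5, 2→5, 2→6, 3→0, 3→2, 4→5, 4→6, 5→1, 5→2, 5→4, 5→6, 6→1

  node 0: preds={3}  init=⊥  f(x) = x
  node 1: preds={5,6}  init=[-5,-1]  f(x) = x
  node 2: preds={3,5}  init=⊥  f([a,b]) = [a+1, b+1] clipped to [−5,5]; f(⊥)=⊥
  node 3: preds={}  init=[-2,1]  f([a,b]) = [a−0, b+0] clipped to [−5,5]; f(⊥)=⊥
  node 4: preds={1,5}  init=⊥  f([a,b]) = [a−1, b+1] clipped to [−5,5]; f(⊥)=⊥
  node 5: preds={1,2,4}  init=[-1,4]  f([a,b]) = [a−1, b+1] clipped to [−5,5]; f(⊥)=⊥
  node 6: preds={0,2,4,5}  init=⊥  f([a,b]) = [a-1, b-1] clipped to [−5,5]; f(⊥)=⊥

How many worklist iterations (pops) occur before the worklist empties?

Iteration log — 12 steps:
  step 1. node 0  ⊔preds=[-2,1]  new=[-2,1]  old=⊥  +wl: 
  step 2. node 1  ⊔preds=[-1,4]  new=[-5,4]  old=[-5,-1]  +wl: 
  step 3. node 2  ⊔preds=[-2,4]  new=[-1,5]  old=⊥  +wl: 
  step 4. node 3  ⊔preds=⊥  new=[-2,1]  stable
  step 5. node 4  ⊔preds=[-5,4]  new=[-5,5]  old=⊥  +wl: 
  step 6. node 5  ⊔preds=[-5,5]  new=[-5,5]  old=[-1,4]  +wl: 1,2,4
  step 7. node 6  ⊔preds=[-5,5]  new=[-5,4]  old=⊥  +wl: 
  step 8. node 1  ⊔preds=[-5,5]  new=[-5,5]  old=[-5,4]  +wl: 5
  step 9. node 2  ⊔preds=[-5,5]  new=[-4,5]  old=[-1,5]  +wl: 6
  step 10. node 4  ⊔preds=[-5,5]  new=[-5,5]  stable
  step 11. node 5  ⊔preds=[-5,5]  new=[-5,5]  stable
  step 12. node 6  ⊔preds=[-5,5]  new=[-5,4]  stable

Least fixpoint reached:
  node 0: [-2,1]
  node 1: [-5,5]
  node 2: [-4,5]
  node 3: [-2,1]
  node 4: [-5,5]
  node 5: [-5,5]
  node 6: [-5,4]

12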